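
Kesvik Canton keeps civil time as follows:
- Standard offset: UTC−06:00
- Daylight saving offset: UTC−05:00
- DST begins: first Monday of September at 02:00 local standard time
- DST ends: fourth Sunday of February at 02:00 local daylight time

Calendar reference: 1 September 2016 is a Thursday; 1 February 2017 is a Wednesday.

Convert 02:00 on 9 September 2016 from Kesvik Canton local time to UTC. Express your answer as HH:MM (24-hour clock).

07:00

1 September 2016 is a Thursday, so the first Monday is September 5.
1 February 2017 is a Wednesday, so the first Sunday is February 5 and the fourth is February 26.
9 September 2016 falls between 5 September 2016 and 26 February 2017, so daylight saving is in effect and Kesvik Canton is at UTC−05:00.
02:00 local + 5h = 07:00 UTC.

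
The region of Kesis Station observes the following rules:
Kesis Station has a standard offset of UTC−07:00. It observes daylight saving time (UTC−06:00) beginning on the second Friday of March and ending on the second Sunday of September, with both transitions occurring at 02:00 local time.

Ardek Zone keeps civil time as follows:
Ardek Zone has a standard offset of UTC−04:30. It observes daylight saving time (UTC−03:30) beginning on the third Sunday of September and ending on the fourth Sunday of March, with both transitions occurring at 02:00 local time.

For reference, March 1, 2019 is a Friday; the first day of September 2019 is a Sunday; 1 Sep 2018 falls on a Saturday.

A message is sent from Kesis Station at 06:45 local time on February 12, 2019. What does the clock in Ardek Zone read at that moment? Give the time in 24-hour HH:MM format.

1 March 2019 is a Friday, so the first Friday is March 1 and the second is March 8.
1 September 2019 is a Sunday, so the first Sunday is September 1 and the second is September 8.
February 12, 2019 does not fall between 8 March and 8 September, so daylight saving is not in effect and Kesis Station is at UTC−07:00.
06:45 Kesis Station + 7h = 13:45 UTC.
1 September 2018 is a Saturday, so the first Sunday is September 2 and the third is September 16.
1 March 2019 is a Friday, so the first Sunday is March 3 and the fourth is March 24.
At the standard offset (UTC−04:30), 13:45 UTC − 4h30m = 09:15 Ardek Zone standard time.
The standard-time date in Ardek Zone, February 12, 2019, falls between 16 September 2018 and 24 March 2019, so daylight saving is in effect and Ardek Zone is at UTC−03:30.
13:45 UTC − 3h30m = 10:15 Ardek Zone.

10:15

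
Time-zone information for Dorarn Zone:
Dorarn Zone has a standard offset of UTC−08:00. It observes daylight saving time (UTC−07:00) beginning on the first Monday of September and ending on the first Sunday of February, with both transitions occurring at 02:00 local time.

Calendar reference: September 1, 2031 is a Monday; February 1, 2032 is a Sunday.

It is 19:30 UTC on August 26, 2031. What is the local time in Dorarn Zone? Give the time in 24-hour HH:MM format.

1 September 2031 is a Monday, so the first Monday is September 1.
1 February 2032 is a Sunday, so the first Sunday is February 1.
At the standard offset (UTC−08:00), 19:30 UTC − 8h = 11:30 Dorarn Zone standard time.
The standard-time date in Dorarn Zone, August 26, 2031, does not fall between 1 September 2031 and 1 February 2032, so daylight saving is not in effect and Dorarn Zone is at UTC−08:00.
19:30 UTC − 8h = 11:30 local.

11:30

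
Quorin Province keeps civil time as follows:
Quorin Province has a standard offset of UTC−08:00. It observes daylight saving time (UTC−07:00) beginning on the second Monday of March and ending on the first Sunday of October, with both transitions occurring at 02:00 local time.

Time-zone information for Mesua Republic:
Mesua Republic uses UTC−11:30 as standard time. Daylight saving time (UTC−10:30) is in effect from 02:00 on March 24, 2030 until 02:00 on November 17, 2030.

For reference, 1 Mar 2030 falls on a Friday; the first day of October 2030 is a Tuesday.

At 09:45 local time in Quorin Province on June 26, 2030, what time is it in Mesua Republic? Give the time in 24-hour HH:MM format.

06:15

1 March 2030 is a Friday, so the first Monday is March 4 and the second is March 11.
1 October 2030 is a Tuesday, so the first Sunday is October 6.
June 26, 2030 falls between 11 March and 6 October, so daylight saving is in effect and Quorin Province is at UTC−07:00.
09:45 Quorin Province + 7h = 16:45 UTC.
At the standard offset (UTC−11:30), 16:45 UTC − 11h30m = 05:15 Mesua Republic standard time.
The standard-time date in Mesua Republic, June 26, 2030, falls between 24 March and 17 November, so daylight saving is in effect and Mesua Republic is at UTC−10:30.
16:45 UTC − 10h30m = 06:15 Mesua Republic.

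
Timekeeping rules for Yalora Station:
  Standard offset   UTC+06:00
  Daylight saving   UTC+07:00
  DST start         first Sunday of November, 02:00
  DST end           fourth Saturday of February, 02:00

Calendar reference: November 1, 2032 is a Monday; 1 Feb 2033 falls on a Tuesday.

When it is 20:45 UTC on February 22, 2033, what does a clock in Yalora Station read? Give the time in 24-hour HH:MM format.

1 November 2032 is a Monday, so the first Sunday is November 7.
1 February 2033 is a Tuesday, so the first Saturday is February 5 and the fourth is February 26.
At the standard offset (UTC+06:00), 20:45 UTC + 6h = 02:45 Yalora Station standard time (rolling into the next day, 23 February 2033).
The standard-time date in Yalora Station, February 23, 2033, falls between 7 November 2032 and 26 February 2033, so daylight saving is in effect and Yalora Station is at UTC+07:00.
20:45 UTC + 7h = 03:45 local (rolling into the next day, 23 February 2033).

03:45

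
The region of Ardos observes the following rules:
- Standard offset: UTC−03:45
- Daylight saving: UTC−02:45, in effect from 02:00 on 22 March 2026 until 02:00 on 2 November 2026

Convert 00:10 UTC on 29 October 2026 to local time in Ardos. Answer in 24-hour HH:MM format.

At the standard offset (UTC−03:45), 00:10 UTC − 3h45m = 20:25 Ardos standard time (rolling into the previous day, 28 October 2026).
The standard-time date in Ardos, 28 October 2026, falls between 22 March and 2 November, so daylight saving is in effect and Ardos is at UTC−02:45.
00:10 UTC − 2h45m = 21:25 local (rolling into the previous day, 28 October 2026).

21:25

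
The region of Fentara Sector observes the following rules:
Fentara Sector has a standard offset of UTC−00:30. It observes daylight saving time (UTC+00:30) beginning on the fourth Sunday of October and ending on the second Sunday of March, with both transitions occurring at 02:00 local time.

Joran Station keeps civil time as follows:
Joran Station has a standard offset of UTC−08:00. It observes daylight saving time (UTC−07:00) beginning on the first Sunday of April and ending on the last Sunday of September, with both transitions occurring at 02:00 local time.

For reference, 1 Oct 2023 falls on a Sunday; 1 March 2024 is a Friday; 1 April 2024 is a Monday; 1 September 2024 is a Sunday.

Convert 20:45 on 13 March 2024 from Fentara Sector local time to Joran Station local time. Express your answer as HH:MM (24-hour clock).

1 October 2023 is a Sunday, so the first Sunday is October 1 and the fourth is October 22.
1 March 2024 is a Friday, so the first Sunday is March 3 and the second is March 10.
Daylight saving runs 22 October 2023 – 10 March 2024; 13 March 2024 is outside that window, so Fentara Sector is on standard time at UTC−00:30.
20:45 Fentara Sector + 0h30m = 21:15 UTC.
1 April 2024 is a Monday, so the first Sunday is April 7.
1 September 2024 is a Sunday, so Sundays fall on 1, 8, 15, 22, 29; the last is September 29.
At the standard offset (UTC−08:00), 21:15 UTC − 8h = 13:15 Joran Station standard time.
The standard-time date in Joran Station, 13 March 2024, does not fall between 7 April and 29 September, so daylight saving is not in effect and Joran Station is at UTC−08:00.
21:15 UTC − 8h = 13:15 Joran Station.

13:15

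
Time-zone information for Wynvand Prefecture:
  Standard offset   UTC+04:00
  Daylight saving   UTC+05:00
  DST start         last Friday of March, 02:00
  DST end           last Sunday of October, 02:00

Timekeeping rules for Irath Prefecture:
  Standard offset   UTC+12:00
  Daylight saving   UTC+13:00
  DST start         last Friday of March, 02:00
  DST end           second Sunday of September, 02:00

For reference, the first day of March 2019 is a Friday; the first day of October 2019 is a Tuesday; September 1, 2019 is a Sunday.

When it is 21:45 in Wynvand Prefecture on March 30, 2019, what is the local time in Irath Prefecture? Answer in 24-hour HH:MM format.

05:45

1 March 2019 is a Friday, so Fridays fall on 1, 8, 15, 22, 29; the last is March 29.
1 October 2019 is a Tuesday, so Sundays fall on 6, 13, 20, 27; the last is October 27.
Daylight saving runs 29 March – 27 October; March 30, 2019 is inside that window, so Wynvand Prefecture is at UTC+05:00.
21:45 Wynvand Prefecture − 5h = 16:45 UTC.
1 March 2019 is a Friday, so Fridays fall on 1, 8, 15, 22, 29; the last is March 29.
1 September 2019 is a Sunday, so the first Sunday is September 1 and the second is September 8.
At the standard offset (UTC+12:00), 16:45 UTC + 12h = 04:45 Irath Prefecture standard time (rolling into the next day, 31 March 2019).
Daylight saving runs 29 March – 8 September; the standard-time date in Irath Prefecture, March 31, 2019, is inside that window, so Irath Prefecture is at UTC+13:00.
16:45 UTC + 13h = 05:45 Irath Prefecture (rolling into the next day, 31 March 2019).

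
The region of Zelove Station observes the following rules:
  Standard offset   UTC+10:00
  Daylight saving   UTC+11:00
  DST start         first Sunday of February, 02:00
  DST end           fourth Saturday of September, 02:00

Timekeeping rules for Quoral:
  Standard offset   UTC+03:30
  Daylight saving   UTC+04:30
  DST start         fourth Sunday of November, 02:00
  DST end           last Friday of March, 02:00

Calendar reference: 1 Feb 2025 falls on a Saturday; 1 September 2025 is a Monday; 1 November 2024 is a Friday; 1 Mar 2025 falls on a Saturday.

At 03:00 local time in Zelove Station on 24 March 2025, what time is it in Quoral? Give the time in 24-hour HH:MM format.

1 February 2025 is a Saturday, so the first Sunday is February 2.
1 September 2025 is a Monday, so the first Saturday is September 6 and the fourth is September 27.
Daylight saving runs 2 February – 27 September; 24 March 2025 is inside that window, so Zelove Station is at UTC+11:00.
03:00 Zelove Station − 11h = 16:00 UTC (rolling into the previous day, 23 March 2025).
1 November 2024 is a Friday, so the first Sunday is November 3 and the fourth is November 24.
1 March 2025 is a Saturday, so Fridays fall on 7, 14, 21, 28; the last is March 28.
At the standard offset (UTC+03:30), 16:00 UTC + 3h30m = 19:30 Quoral standard time.
Daylight saving runs 24 November 2024 – 28 March 2025; the standard-time date in Quoral, 23 March 2025, is inside that window, so Quoral is at UTC+04:30.
16:00 UTC + 4h30m = 20:30 Quoral.

20:30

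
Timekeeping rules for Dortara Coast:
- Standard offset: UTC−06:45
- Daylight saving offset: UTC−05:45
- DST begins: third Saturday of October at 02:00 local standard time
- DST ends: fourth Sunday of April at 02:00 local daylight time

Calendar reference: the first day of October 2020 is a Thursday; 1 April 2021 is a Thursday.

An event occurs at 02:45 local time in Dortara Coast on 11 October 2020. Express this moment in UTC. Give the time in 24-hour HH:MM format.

09:30

1 October 2020 is a Thursday, so the first Saturday is October 3 and the third is October 17.
1 April 2021 is a Thursday, so the first Sunday is April 4 and the fourth is April 25.
Daylight saving runs 17 October 2020 – 25 April 2021; 11 October 2020 is outside that window, so Dortara Coast is on standard time at UTC−06:45.
02:45 local + 6h45m = 09:30 UTC.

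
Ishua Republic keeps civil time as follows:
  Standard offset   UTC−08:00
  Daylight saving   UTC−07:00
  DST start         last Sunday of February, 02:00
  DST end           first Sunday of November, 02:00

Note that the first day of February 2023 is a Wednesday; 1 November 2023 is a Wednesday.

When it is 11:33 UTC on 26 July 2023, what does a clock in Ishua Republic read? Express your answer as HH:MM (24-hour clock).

1 February 2023 is a Wednesday, so Sundays fall on 5, 12, 19, 26; the last is February 26.
1 November 2023 is a Wednesday, so the first Sunday is November 5.
At the standard offset (UTC−08:00), 11:33 UTC − 8h = 03:33 Ishua Republic standard time.
Daylight saving runs 26 February – 5 November; the standard-time date in Ishua Republic, 26 July 2023, is inside that window, so Ishua Republic is at UTC−07:00.
11:33 UTC − 7h = 04:33 local.

04:33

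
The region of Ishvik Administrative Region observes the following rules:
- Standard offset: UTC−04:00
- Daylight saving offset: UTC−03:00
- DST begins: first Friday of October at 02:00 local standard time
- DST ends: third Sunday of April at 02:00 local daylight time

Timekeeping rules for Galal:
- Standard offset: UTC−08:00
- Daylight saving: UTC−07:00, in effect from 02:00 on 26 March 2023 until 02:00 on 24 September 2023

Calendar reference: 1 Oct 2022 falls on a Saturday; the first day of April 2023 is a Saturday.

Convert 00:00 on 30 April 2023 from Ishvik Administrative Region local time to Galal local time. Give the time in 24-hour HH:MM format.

21:00

1 October 2022 is a Saturday, so the first Friday is October 7.
1 April 2023 is a Saturday, so the first Sunday is April 2 and the third is April 16.
30 April 2023 is outside the daylight-saving period (7 October 2022 – 16 April 2023), so Ishvik Administrative Region is on standard time, UTC−04:00.
00:00 Ishvik Administrative Region + 4h = 04:00 UTC.
At the standard offset (UTC−08:00), 04:00 UTC − 8h = 20:00 Galal standard time (rolling into the previous day, 29 April 2023).
The standard-time date in Galal, 29 April 2023, lies within the daylight-saving period (26 March – 24 September), so Galal is on daylight time, UTC−07:00.
04:00 UTC − 7h = 21:00 Galal (rolling into the previous day, 29 April 2023).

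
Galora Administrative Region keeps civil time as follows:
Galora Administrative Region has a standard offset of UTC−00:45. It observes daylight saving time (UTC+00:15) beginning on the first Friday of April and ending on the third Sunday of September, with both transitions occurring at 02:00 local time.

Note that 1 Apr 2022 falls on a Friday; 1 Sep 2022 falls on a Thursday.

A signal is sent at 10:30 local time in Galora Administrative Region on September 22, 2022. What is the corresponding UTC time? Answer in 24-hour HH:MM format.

1 April 2022 is a Friday, so the first Friday is April 1.
1 September 2022 is a Thursday, so the first Sunday is September 4 and the third is September 18.
Daylight saving runs 1 April – 18 September; September 22, 2022 is outside that window, so Galora Administrative Region is on standard time at UTC−00:45.
10:30 local + 0h45m = 11:15 UTC.

11:15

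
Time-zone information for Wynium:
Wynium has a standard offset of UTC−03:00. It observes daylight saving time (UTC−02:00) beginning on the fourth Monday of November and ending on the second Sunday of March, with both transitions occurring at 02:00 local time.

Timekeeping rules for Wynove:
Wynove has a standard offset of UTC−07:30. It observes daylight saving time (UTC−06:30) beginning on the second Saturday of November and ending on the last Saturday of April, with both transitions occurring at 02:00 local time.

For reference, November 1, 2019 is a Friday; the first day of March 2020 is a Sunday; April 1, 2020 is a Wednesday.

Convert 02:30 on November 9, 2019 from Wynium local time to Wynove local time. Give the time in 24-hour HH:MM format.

1 November 2019 is a Friday, so the first Monday is November 4 and the fourth is November 25.
1 March 2020 is a Sunday, so the first Sunday is March 1 and the second is March 8.
Daylight saving runs 25 November 2019 – 8 March 2020; November 9, 2019 is outside that window, so Wynium is on standard time at UTC−03:00.
02:30 Wynium + 3h = 05:30 UTC.
1 November 2019 is a Friday, so the first Saturday is November 2 and the second is November 9.
1 April 2020 is a Wednesday, so Saturdays fall on 4, 11, 18, 25; the last is April 25.
At the standard offset (UTC−07:30), 05:30 UTC − 7h30m = 22:00 Wynove standard time (rolling into the previous day, 8 November 2019).
The standard-time date in Wynove, November 8, 2019, is outside the daylight-saving period (9 November 2019 – 25 April 2020), so Wynove is on standard time, UTC−07:30.
05:30 UTC − 7h30m = 22:00 Wynove (rolling into the previous day, 8 November 2019).

22:00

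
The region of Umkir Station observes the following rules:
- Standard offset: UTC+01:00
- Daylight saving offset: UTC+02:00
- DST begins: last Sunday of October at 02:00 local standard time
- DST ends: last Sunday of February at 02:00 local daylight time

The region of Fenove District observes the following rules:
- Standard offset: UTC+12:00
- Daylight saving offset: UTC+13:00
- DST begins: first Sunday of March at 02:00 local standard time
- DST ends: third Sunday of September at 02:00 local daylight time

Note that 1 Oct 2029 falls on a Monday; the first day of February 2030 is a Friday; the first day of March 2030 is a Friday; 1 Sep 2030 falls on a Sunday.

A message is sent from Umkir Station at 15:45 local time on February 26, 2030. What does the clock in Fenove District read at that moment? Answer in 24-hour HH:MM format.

02:45

1 October 2029 is a Monday, so Sundays fall on 7, 14, 21, 28; the last is October 28.
1 February 2030 is a Friday, so Sundays fall on 3, 10, 17, 24; the last is February 24.
Daylight saving runs 28 October 2029 – 24 February 2030; February 26, 2030 is outside that window, so Umkir Station is on standard time at UTC+01:00.
15:45 Umkir Station − 1h = 14:45 UTC.
1 March 2030 is a Friday, so the first Sunday is March 3.
1 September 2030 is a Sunday, so the first Sunday is September 1 and the third is September 15.
At the standard offset (UTC+12:00), 14:45 UTC + 12h = 02:45 Fenove District standard time (rolling into the next day, 27 February 2030).
Daylight saving runs 3 March – 15 September; the standard-time date in Fenove District, February 27, 2030, is outside that window, so Fenove District is on standard time at UTC+12:00.
14:45 UTC + 12h = 02:45 Fenove District (rolling into the next day, 27 February 2030).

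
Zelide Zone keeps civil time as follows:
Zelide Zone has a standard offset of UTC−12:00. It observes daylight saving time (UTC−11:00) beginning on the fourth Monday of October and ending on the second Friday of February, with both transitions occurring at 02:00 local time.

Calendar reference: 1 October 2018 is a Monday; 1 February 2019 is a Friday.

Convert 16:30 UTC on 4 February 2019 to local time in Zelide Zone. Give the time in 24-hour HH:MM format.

05:30

1 October 2018 is a Monday, so the first Monday is October 1 and the fourth is October 22.
1 February 2019 is a Friday, so the first Friday is February 1 and the second is February 8.
At the standard offset (UTC−12:00), 16:30 UTC − 12h = 04:30 Zelide Zone standard time.
The standard-time date in Zelide Zone, 4 February 2019, lies within the daylight-saving period (22 October 2018 – 8 February 2019), so Zelide Zone is on daylight time, UTC−11:00.
16:30 UTC − 11h = 05:30 local.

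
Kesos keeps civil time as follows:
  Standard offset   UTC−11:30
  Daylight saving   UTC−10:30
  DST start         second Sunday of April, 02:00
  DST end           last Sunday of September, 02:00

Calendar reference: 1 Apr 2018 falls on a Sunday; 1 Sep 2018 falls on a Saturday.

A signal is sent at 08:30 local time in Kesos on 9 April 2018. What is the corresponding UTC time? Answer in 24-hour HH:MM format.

19:00

1 April 2018 is a Sunday, so the first Sunday is April 1 and the second is April 8.
1 September 2018 is a Saturday, so Sundays fall on 2, 9, 16, 23, 30; the last is September 30.
Daylight saving runs 8 April – 30 September; 9 April 2018 is inside that window, so Kesos is at UTC−10:30.
08:30 local + 10h30m = 19:00 UTC.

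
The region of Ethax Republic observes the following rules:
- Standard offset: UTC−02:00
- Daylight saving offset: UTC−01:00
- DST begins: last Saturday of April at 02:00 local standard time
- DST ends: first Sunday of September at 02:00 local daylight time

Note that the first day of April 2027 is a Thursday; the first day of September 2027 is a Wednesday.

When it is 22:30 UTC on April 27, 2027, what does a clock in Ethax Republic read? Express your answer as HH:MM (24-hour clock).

21:30

1 April 2027 is a Thursday, so Saturdays fall on 3, 10, 17, 24; the last is April 24.
1 September 2027 is a Wednesday, so the first Sunday is September 5.
At the standard offset (UTC−02:00), 22:30 UTC − 2h = 20:30 Ethax Republic standard time.
The standard-time date in Ethax Republic, April 27, 2027, lies within the daylight-saving period (24 April – 5 September), so Ethax Republic is on daylight time, UTC−01:00.
22:30 UTC − 1h = 21:30 local.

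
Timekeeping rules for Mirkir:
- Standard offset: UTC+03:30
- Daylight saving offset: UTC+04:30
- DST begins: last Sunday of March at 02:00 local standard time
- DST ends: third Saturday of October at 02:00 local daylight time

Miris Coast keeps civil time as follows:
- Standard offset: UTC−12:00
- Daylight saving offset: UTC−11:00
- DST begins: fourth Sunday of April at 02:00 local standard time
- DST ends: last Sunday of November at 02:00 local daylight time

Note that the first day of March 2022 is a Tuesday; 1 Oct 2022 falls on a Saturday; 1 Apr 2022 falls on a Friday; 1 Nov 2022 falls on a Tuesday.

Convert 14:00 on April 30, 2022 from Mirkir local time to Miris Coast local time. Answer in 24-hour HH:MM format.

1 March 2022 is a Tuesday, so Sundays fall on 6, 13, 20, 27; the last is March 27.
1 October 2022 is a Saturday, so the first Saturday is October 1 and the third is October 15.
Daylight saving runs 27 March – 15 October; April 30, 2022 is inside that window, so Mirkir is at UTC+04:30.
14:00 Mirkir − 4h30m = 09:30 UTC.
1 April 2022 is a Friday, so the first Sunday is April 3 and the fourth is April 24.
1 November 2022 is a Tuesday, so Sundays fall on 6, 13, 20, 27; the last is November 27.
At the standard offset (UTC−12:00), 09:30 UTC − 12h = 21:30 Miris Coast standard time (rolling into the previous day, 29 April 2022).
The standard-time date in Miris Coast, April 29, 2022, lies within the daylight-saving period (24 April – 27 November), so Miris Coast is on daylight time, UTC−11:00.
09:30 UTC − 11h = 22:30 Miris Coast (rolling into the previous day, 29 April 2022).

22:30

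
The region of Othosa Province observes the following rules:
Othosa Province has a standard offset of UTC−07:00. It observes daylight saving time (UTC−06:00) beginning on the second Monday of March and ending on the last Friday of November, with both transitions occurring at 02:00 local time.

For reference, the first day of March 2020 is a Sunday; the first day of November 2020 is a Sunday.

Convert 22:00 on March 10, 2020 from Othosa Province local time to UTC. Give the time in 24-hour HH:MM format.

1 March 2020 is a Sunday, so the first Monday is March 2 and the second is March 9.
1 November 2020 is a Sunday, so Fridays fall on 6, 13, 20, 27; the last is November 27.
March 10, 2020 lies within the daylight-saving period (9 March – 27 November), so Othosa Province is on daylight time, UTC−06:00.
22:00 local + 6h = 04:00 UTC (rolling into the next day, 11 March 2020).

04:00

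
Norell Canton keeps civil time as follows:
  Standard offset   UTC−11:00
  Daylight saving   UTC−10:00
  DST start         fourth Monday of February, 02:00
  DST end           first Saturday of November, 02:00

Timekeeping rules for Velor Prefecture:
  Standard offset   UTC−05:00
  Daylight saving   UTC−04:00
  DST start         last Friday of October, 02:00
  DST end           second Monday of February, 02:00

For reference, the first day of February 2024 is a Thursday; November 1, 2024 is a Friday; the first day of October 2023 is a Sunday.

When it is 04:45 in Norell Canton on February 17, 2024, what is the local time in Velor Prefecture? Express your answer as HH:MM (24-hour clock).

1 February 2024 is a Thursday, so the first Monday is February 5 and the fourth is February 26.
1 November 2024 is a Friday, so the first Saturday is November 2.
February 17, 2024 is outside the daylight-saving period (26 February – 2 November), so Norell Canton is on standard time, UTC−11:00.
04:45 Norell Canton + 11h = 15:45 UTC.
1 October 2023 is a Sunday, so Fridays fall on 6, 13, 20, 27; the last is October 27.
1 February 2024 is a Thursday, so the first Monday is February 5 and the second is February 12.
At the standard offset (UTC−05:00), 15:45 UTC − 5h = 10:45 Velor Prefecture standard time.
The standard-time date in Velor Prefecture, February 17, 2024, does not fall between 27 October 2023 and 12 February 2024, so daylight saving is not in effect and Velor Prefecture is at UTC−05:00.
15:45 UTC − 5h = 10:45 Velor Prefecture.

10:45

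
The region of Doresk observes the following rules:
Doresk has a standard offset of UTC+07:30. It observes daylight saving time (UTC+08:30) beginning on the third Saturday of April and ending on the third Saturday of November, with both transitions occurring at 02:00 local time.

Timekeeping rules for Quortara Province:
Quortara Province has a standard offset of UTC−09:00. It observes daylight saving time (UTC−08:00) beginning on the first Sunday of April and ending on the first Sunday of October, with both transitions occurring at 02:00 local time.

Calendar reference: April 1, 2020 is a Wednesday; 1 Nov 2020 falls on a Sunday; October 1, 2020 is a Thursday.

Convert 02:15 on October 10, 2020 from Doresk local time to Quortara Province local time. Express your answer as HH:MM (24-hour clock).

08:45

1 April 2020 is a Wednesday, so the first Saturday is April 4 and the third is April 18.
1 November 2020 is a Sunday, so the first Saturday is November 7 and the third is November 21.
Daylight saving runs 18 April – 21 November; October 10, 2020 is inside that window, so Doresk is at UTC+08:30.
02:15 Doresk − 8h30m = 17:45 UTC (rolling into the previous day, 9 October 2020).
1 April 2020 is a Wednesday, so the first Sunday is April 5.
1 October 2020 is a Thursday, so the first Sunday is October 4.
At the standard offset (UTC−09:00), 17:45 UTC − 9h = 08:45 Quortara Province standard time.
The standard-time date in Quortara Province, October 9, 2020, is outside the daylight-saving period (5 April – 4 October), so Quortara Province is on standard time, UTC−09:00.
17:45 UTC − 9h = 08:45 Quortara Province.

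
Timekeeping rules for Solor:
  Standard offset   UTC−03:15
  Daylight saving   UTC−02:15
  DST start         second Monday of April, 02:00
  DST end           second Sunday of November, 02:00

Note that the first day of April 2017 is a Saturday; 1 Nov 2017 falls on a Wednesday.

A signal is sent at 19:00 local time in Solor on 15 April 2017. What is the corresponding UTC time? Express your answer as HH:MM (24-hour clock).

1 April 2017 is a Saturday, so the first Monday is April 3 and the second is April 10.
1 November 2017 is a Wednesday, so the first Sunday is November 5 and the second is November 12.
Daylight saving runs 10 April – 12 November; 15 April 2017 is inside that window, so Solor is at UTC−02:15.
19:00 local + 2h15m = 21:15 UTC.

21:15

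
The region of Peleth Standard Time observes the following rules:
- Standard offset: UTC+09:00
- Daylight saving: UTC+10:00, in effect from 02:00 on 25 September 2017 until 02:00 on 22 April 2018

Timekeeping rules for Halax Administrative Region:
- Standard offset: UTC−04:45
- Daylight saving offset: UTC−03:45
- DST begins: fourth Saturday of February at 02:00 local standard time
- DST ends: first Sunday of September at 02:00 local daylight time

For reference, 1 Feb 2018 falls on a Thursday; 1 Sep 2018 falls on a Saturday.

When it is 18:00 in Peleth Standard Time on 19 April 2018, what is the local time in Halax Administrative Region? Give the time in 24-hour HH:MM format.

19 April 2018 lies within the daylight-saving period (25 September 2017 – 22 April 2018), so Peleth Standard Time is on daylight time, UTC+10:00.
18:00 Peleth Standard Time − 10h = 08:00 UTC.
1 February 2018 is a Thursday, so the first Saturday is February 3 and the fourth is February 24.
1 September 2018 is a Saturday, so the first Sunday is September 2.
At the standard offset (UTC−04:45), 08:00 UTC − 4h45m = 03:15 Halax Administrative Region standard time.
The standard-time date in Halax Administrative Region, 19 April 2018, falls between 24 February and 2 September, so daylight saving is in effect and Halax Administrative Region is at UTC−03:45.
08:00 UTC − 3h45m = 04:15 Halax Administrative Region.

04:15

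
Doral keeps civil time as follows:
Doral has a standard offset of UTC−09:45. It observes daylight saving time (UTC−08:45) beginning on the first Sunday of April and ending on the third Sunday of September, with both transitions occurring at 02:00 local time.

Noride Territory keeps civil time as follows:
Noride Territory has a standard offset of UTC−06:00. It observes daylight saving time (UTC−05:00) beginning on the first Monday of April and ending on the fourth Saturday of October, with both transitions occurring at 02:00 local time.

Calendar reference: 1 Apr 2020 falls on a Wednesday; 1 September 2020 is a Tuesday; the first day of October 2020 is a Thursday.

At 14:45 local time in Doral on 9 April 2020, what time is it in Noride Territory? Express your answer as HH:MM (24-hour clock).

1 April 2020 is a Wednesday, so the first Sunday is April 5.
1 September 2020 is a Tuesday, so the first Sunday is September 6 and the third is September 20.
9 April 2020 falls between 5 April and 20 September, so daylight saving is in effect and Doral is at UTC−08:45.
14:45 Doral + 8h45m = 23:30 UTC.
1 April 2020 is a Wednesday, so the first Monday is April 6.
1 October 2020 is a Thursday, so the first Saturday is October 3 and the fourth is October 24.
At the standard offset (UTC−06:00), 23:30 UTC − 6h = 17:30 Noride Territory standard time.
The standard-time date in Noride Territory, 9 April 2020, lies within the daylight-saving period (6 April – 24 October), so Noride Territory is on daylight time, UTC−05:00.
23:30 UTC − 5h = 18:30 Noride Territory.

18:30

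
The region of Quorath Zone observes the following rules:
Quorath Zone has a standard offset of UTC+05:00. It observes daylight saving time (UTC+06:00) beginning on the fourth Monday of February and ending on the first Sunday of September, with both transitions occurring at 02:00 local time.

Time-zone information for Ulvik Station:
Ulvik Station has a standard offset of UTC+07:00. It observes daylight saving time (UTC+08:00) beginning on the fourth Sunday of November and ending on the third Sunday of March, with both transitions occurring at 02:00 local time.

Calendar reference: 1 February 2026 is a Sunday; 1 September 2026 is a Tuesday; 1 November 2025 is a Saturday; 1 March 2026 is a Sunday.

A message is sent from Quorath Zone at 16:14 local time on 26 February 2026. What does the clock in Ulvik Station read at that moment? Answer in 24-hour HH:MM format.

1 February 2026 is a Sunday, so the first Monday is February 2 and the fourth is February 23.
1 September 2026 is a Tuesday, so the first Sunday is September 6.
Daylight saving runs 23 February – 6 September; 26 February 2026 is inside that window, so Quorath Zone is at UTC+06:00.
16:14 Quorath Zone − 6h = 10:14 UTC.
1 November 2025 is a Saturday, so the first Sunday is November 2 and the fourth is November 23.
1 March 2026 is a Sunday, so the first Sunday is March 1 and the third is March 15.
At the standard offset (UTC+07:00), 10:14 UTC + 7h = 17:14 Ulvik Station standard time.
The standard-time date in Ulvik Station, 26 February 2026, falls between 23 November 2025 and 15 March 2026, so daylight saving is in effect and Ulvik Station is at UTC+08:00.
10:14 UTC + 8h = 18:14 Ulvik Station.

18:14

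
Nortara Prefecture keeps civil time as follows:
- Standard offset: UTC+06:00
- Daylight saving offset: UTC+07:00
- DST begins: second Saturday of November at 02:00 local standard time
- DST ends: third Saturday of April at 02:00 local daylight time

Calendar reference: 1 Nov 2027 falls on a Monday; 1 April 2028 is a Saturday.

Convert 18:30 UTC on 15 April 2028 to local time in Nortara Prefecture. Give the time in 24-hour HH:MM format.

00:30

1 November 2027 is a Monday, so the first Saturday is November 6 and the second is November 13.
1 April 2028 is a Saturday, so the first Saturday is April 1 and the third is April 15.
At the standard offset (UTC+06:00), 18:30 UTC + 6h = 00:30 Nortara Prefecture standard time (rolling into the next day, 16 April 2028).
The standard-time date in Nortara Prefecture, 16 April 2028, does not fall between 13 November 2027 and 15 April 2028, so daylight saving is not in effect and Nortara Prefecture is at UTC+06:00.
18:30 UTC + 6h = 00:30 local (rolling into the next day, 16 April 2028).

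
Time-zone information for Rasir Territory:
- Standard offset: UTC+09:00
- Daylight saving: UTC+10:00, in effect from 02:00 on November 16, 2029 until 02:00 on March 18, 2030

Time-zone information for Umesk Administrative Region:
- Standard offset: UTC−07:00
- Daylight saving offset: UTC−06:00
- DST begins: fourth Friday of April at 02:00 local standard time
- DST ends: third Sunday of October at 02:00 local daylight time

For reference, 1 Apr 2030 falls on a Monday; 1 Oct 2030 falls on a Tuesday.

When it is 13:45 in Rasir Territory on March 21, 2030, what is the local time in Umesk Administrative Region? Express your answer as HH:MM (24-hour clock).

March 21, 2030 does not fall between 16 November 2029 and 18 March 2030, so daylight saving is not in effect and Rasir Territory is at UTC+09:00.
13:45 Rasir Territory − 9h = 04:45 UTC.
1 April 2030 is a Monday, so the first Friday is April 5 and the fourth is April 26.
1 October 2030 is a Tuesday, so the first Sunday is October 6 and the third is October 20.
At the standard offset (UTC−07:00), 04:45 UTC − 7h = 21:45 Umesk Administrative Region standard time (rolling into the previous day, 20 March 2030).
The standard-time date in Umesk Administrative Region, March 20, 2030, is outside the daylight-saving period (26 April – 20 October), so Umesk Administrative Region is on standard time, UTC−07:00.
04:45 UTC − 7h = 21:45 Umesk Administrative Region (rolling into the previous day, 20 March 2030).

21:45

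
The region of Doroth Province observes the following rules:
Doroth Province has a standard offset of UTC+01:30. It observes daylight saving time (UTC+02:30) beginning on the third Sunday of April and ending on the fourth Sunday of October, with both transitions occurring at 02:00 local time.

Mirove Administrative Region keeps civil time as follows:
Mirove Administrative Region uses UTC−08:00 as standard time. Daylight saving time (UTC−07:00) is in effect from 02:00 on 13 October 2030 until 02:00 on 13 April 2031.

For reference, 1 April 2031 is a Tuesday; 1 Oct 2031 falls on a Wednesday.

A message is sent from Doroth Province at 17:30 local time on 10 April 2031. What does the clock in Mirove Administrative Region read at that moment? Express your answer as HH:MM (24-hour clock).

1 April 2031 is a Tuesday, so the first Sunday is April 6 and the third is April 20.
1 October 2031 is a Wednesday, so the first Sunday is October 5 and the fourth is October 26.
10 April 2031 does not fall between 20 April and 26 October, so daylight saving is not in effect and Doroth Province is at UTC+01:30.
17:30 Doroth Province − 1h30m = 16:00 UTC.
At the standard offset (UTC−08:00), 16:00 UTC − 8h = 08:00 Mirove Administrative Region standard time.
The standard-time date in Mirove Administrative Region, 10 April 2031, falls between 13 October 2030 and 13 April 2031, so daylight saving is in effect and Mirove Administrative Region is at UTC−07:00.
16:00 UTC − 7h = 09:00 Mirove Administrative Region.

09:00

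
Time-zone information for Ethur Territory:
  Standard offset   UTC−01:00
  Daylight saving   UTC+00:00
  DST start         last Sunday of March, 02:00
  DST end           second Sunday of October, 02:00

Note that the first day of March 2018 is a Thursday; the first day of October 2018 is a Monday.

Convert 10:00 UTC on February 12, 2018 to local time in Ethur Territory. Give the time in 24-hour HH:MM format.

1 March 2018 is a Thursday, so Sundays fall on 4, 11, 18, 25; the last is March 25.
1 October 2018 is a Monday, so the first Sunday is October 7 and the second is October 14.
At the standard offset (UTC−01:00), 10:00 UTC − 1h = 09:00 Ethur Territory standard time.
The standard-time date in Ethur Territory, February 12, 2018, does not fall between 25 March and 14 October, so daylight saving is not in effect and Ethur Territory is at UTC−01:00.
10:00 UTC − 1h = 09:00 local.

09:00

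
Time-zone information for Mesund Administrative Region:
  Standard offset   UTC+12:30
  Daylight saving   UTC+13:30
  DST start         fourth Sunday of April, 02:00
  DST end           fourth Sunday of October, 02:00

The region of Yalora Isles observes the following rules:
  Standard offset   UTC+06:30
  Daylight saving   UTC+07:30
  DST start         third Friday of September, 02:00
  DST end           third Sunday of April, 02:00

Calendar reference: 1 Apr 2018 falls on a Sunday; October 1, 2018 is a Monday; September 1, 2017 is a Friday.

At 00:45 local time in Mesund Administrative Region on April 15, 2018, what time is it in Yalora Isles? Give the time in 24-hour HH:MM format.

19:45

1 April 2018 is a Sunday, so the first Sunday is April 1 and the fourth is April 22.
1 October 2018 is a Monday, so the first Sunday is October 7 and the fourth is October 28.
April 15, 2018 does not fall between 22 April and 28 October, so daylight saving is not in effect and Mesund Administrative Region is at UTC+12:30.
00:45 Mesund Administrative Region − 12h30m = 12:15 UTC (rolling into the previous day, 14 April 2018).
1 September 2017 is a Friday, so the first Friday is September 1 and the third is September 15.
1 April 2018 is a Sunday, so the first Sunday is April 1 and the third is April 15.
At the standard offset (UTC+06:30), 12:15 UTC + 6h30m = 18:45 Yalora Isles standard time.
Daylight saving runs 15 September 2017 – 15 April 2018; the standard-time date in Yalora Isles, April 14, 2018, is inside that window, so Yalora Isles is at UTC+07:30.
12:15 UTC + 7h30m = 19:45 Yalora Isles.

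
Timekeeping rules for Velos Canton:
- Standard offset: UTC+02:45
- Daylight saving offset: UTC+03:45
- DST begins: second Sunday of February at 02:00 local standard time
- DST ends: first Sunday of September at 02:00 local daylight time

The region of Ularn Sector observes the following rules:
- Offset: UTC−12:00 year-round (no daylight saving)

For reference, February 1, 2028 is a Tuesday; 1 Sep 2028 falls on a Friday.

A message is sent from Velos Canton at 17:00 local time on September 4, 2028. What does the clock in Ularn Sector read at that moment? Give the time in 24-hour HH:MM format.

1 February 2028 is a Tuesday, so the first Sunday is February 6 and the second is February 13.
1 September 2028 is a Friday, so the first Sunday is September 3.
September 4, 2028 does not fall between 13 February and 3 September, so daylight saving is not in effect and Velos Canton is at UTC+02:45.
17:00 Velos Canton − 2h45m = 14:15 UTC.
Ularn Sector has no daylight saving, so its offset is UTC−12:00 year-round.
14:15 UTC − 12h = 02:15 Ularn Sector.

02:15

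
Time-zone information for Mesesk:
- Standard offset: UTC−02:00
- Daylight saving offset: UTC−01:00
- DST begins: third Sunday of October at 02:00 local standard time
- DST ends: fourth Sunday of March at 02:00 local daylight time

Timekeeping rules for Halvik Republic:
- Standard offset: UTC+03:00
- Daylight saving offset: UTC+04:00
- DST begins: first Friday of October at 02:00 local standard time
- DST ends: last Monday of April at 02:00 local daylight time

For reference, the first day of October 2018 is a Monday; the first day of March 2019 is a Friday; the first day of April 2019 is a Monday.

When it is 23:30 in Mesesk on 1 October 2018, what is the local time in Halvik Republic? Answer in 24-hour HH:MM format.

1 October 2018 is a Monday, so the first Sunday is October 7 and the third is October 21.
1 March 2019 is a Friday, so the first Sunday is March 3 and the fourth is March 24.
Daylight saving runs 21 October 2018 – 24 March 2019; 1 October 2018 is outside that window, so Mesesk is on standard time at UTC−02:00.
23:30 Mesesk + 2h = 01:30 UTC (rolling into the next day, 2 October 2018).
1 October 2018 is a Monday, so the first Friday is October 5.
1 April 2019 is a Monday, so Mondays fall on 1, 8, 15, 22, 29; the last is April 29.
At the standard offset (UTC+03:00), 01:30 UTC + 3h = 04:30 Halvik Republic standard time.
Daylight saving runs 5 October 2018 – 29 April 2019; the standard-time date in Halvik Republic, 2 October 2018, is outside that window, so Halvik Republic is on standard time at UTC+03:00.
01:30 UTC + 3h = 04:30 Halvik Republic.

04:30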